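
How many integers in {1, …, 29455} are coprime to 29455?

Factor: 29455 = 5 · 43 · 137.
φ(29455) = (5−1) · (43−1) · (137−1) = 4 · 42 · 136 = 22848.

22848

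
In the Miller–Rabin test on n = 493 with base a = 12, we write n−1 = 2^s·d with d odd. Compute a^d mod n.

493 − 1 = 492 = 2^2 · 123, so d = 123.
12^1 ≡ 12 (mod 493)
12^2 ≡ 12^2 = 144 ≡ 144 (mod 493)
12^4 ≡ 144^2 = 20736 ≡ 30 (mod 493)
12^8 ≡ 30^2 = 900 ≡ 407 (mod 493)
12^16 ≡ 407^2 = 165649 ≡ 1 (mod 493)
12^32 ≡ 1^2 = 1 ≡ 1 (mod 493)
12^64 ≡ 1^2 = 1 ≡ 1 (mod 493)
123 = 64 + 32 + 16 + 8 + 2 + 1 in binary powers of 2.
So 12^123 ≡ 1 · 1 · 1 · 407 · 144 · 12 ≡ 278 (mod 493).
Squaring chain: 278 → 376; never reaches −1, so base 12 is a Miller–Rabin witness that 493 is composite.

278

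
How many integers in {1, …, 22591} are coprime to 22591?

Factor: 22591 = 19 · 29 · 41.
φ(22591) = (19−1) · (29−1) · (41−1) = 18 · 28 · 40 = 20160.

20160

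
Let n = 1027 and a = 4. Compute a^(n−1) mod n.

144

4^1 ≡ 4 (mod 1027)
4^2 ≡ 4^2 = 16 ≡ 16 (mod 1027)
4^4 ≡ 16^2 = 256 ≡ 256 (mod 1027)
4^8 ≡ 256^2 = 65536 ≡ 835 (mod 1027)
4^16 ≡ 835^2 = 697225 ≡ 919 (mod 1027)
4^32 ≡ 919^2 = 844561 ≡ 367 (mod 1027)
4^64 ≡ 367^2 = 134689 ≡ 152 (mod 1027)
4^128 ≡ 152^2 = 23104 ≡ 510 (mod 1027)
4^256 ≡ 510^2 = 260100 ≡ 269 (mod 1027)
4^512 ≡ 269^2 = 72361 ≡ 471 (mod 1027)
4^1024 ≡ 471^2 = 221841 ≡ 9 (mod 1027)
1026 = 1024 + 2 in binary powers of 2.
So 4^1026 ≡ 9 · 16 ≡ 144 (mod 1027).
Since 144 ≠ 1, base 4 is a Fermat witness: 1027 is composite.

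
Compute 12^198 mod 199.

12^1 ≡ 12 (mod 199)
12^2 ≡ 12^2 = 144 ≡ 144 (mod 199)
12^4 ≡ 144^2 = 20736 ≡ 40 (mod 199)
12^8 ≡ 40^2 = 1600 ≡ 8 (mod 199)
12^16 ≡ 8^2 = 64 ≡ 64 (mod 199)
12^32 ≡ 64^2 = 4096 ≡ 116 (mod 199)
12^64 ≡ 116^2 = 13456 ≡ 123 (mod 199)
12^128 ≡ 123^2 = 15129 ≡ 5 (mod 199)
198 = 128 + 64 + 4 + 2 in binary powers of 2.
So 12^198 ≡ 5 · 123 · 40 · 144 ≡ 1 (mod 199).
Since the result is 1, base 12 gives no evidence that 199 is composite.

1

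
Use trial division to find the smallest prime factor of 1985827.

37

1985827 is odd.
Digit sum 40, not divisible by 3.
Ends in 7: not divisible by 5.
7: 1985827 = 7·283689 + 4
11: 1985827 = 11·180529 + 8
13: 1985827 = 13·152755 + 12
17: 1985827 = 17·116813 + 6
19: 1985827 = 19·104517 + 4
23: 1985827 = 23·86340 + 7
29: 1985827 = 29·68476 + 23
31: 1985827 = 31·64058 + 29
37: 1985827 = 37·53671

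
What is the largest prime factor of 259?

37

259 = 7 · 37
37 is prime.
So 259 = 7 · 37; the largest prime factor is 37.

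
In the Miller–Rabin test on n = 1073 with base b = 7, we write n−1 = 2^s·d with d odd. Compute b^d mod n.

255

1073 − 1 = 1072 = 2^4 · 67, so d = 67.
7^1 ≡ 7 (mod 1073)
7^2 ≡ 7^2 = 49 ≡ 49 (mod 1073)
7^4 ≡ 49^2 = 2401 ≡ 255 (mod 1073)
7^8 ≡ 255^2 = 65025 ≡ 645 (mod 1073)
7^16 ≡ 645^2 = 416025 ≡ 774 (mod 1073)
7^32 ≡ 774^2 = 599076 ≡ 342 (mod 1073)
7^64 ≡ 342^2 = 116964 ≡ 7 (mod 1073)
67 = 64 + 2 + 1 in binary powers of 2.
So 7^67 ≡ 7 · 49 · 7 ≡ 255 (mod 1073).
Squaring chain: 255 → 645 → 774 → 342; never reaches −1, so base 7 is a Miller–Rabin witness that 1073 is composite.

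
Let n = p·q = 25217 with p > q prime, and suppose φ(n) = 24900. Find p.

φ(n) = (p−1)(q−1) = n − (p+q) + 1, so p + q = 25217 − 24900 + 1 = 318.
p and q are the roots of t² − 318t + 25217 = 0.
Discriminant: 318² − 4·25217 = 101124 − 100868 = 256; √256 = 16.
q = (318 − 16)/2 = 151, p = (318 + 16)/2 = 167.
Check: 151 · 167 = 25217.

167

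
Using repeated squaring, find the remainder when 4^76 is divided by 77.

4^1 ≡ 4 (mod 77)
4^2 ≡ 4^2 = 16 ≡ 16 (mod 77)
4^4 ≡ 16^2 = 256 ≡ 25 (mod 77)
4^8 ≡ 25^2 = 625 ≡ 9 (mod 77)
4^16 ≡ 9^2 = 81 ≡ 4 (mod 77)
4^32 ≡ 4^2 = 16 ≡ 16 (mod 77)
4^64 ≡ 16^2 = 256 ≡ 25 (mod 77)
76 = 64 + 8 + 4 in binary powers of 2.
So 4^76 ≡ 25 · 9 · 25 ≡ 4 (mod 77).
Since 4 ≠ 1, base 4 is a Fermat witness: 77 is composite.

4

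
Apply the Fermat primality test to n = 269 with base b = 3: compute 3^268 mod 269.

3^1 ≡ 3 (mod 269)
3^2 ≡ 3^2 = 9 ≡ 9 (mod 269)
3^4 ≡ 9^2 = 81 ≡ 81 (mod 269)
3^8 ≡ 81^2 = 6561 ≡ 105 (mod 269)
3^16 ≡ 105^2 = 11025 ≡ 265 (mod 269)
3^32 ≡ 265^2 = 70225 ≡ 16 (mod 269)
3^64 ≡ 16^2 = 256 ≡ 256 (mod 269)
3^128 ≡ 256^2 = 65536 ≡ 169 (mod 269)
3^256 ≡ 169^2 = 28561 ≡ 47 (mod 269)
268 = 256 + 8 + 4 in binary powers of 2.
So 3^268 ≡ 47 · 105 · 81 ≡ 1 (mod 269).
Since the result is 1, base 3 gives no evidence that 269 is composite.

1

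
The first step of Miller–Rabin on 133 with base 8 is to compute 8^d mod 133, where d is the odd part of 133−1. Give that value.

133 − 1 = 132 = 2^2 · 33, so d = 33.
8^1 ≡ 8 (mod 133)
8^2 ≡ 8^2 = 64 ≡ 64 (mod 133)
8^4 ≡ 64^2 = 4096 ≡ 106 (mod 133)
8^8 ≡ 106^2 = 11236 ≡ 64 (mod 133)
8^16 ≡ 64^2 = 4096 ≡ 106 (mod 133)
8^32 ≡ 106^2 = 11236 ≡ 64 (mod 133)
33 = 32 + 1 in binary powers of 2.
So 8^33 ≡ 64 · 8 ≡ 113 (mod 133).
Squaring chain: 113 → 1; never reaches −1, so base 8 is a Miller–Rabin witness that 133 is composite.

113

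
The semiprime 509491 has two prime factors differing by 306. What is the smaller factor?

577

Since p = q + 306, we have 509491 = q(q + 306), so q² + 306q − 509491 = 0.
Discriminant: 306² + 4·509491 = 93636 + 2037964 = 2131600; √2131600 = 1460.
q = (−306 + 1460)/2 = 577, and p = q + 306 = 883.
Check: 577 · 883 = 509491.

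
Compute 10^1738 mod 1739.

1231

10^1 ≡ 10 (mod 1739)
10^2 ≡ 10^2 = 100 ≡ 100 (mod 1739)
10^4 ≡ 100^2 = 10000 ≡ 1305 (mod 1739)
10^8 ≡ 1305^2 = 1703025 ≡ 544 (mod 1739)
10^16 ≡ 544^2 = 295936 ≡ 306 (mod 1739)
10^32 ≡ 306^2 = 93636 ≡ 1469 (mod 1739)
10^64 ≡ 1469^2 = 2157961 ≡ 1601 (mod 1739)
10^128 ≡ 1601^2 = 2563201 ≡ 1654 (mod 1739)
10^256 ≡ 1654^2 = 2735716 ≡ 269 (mod 1739)
10^512 ≡ 269^2 = 72361 ≡ 1062 (mod 1739)
10^1024 ≡ 1062^2 = 1127844 ≡ 972 (mod 1739)
1738 = 1024 + 512 + 128 + 64 + 8 + 2 in binary powers of 2.
So 10^1738 ≡ 972 · 1062 · 1654 · 1601 · 544 · 100 ≡ 1231 (mod 1739).
Since 1231 ≠ 1, base 10 is a Fermat witness: 1739 is composite.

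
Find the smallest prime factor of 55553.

55553 is odd.
Digit sum 23, not divisible by 3.
Ends in 3: not divisible by 5.
7: 55553 = 7·7936 + 1
11: 55553 = 11·5050 + 3
13: 55553 = 13·4273 + 4
17: 55553 = 17·3267 + 14
19: 55553 = 19·2923 + 16
23: 55553 = 23·2415 + 8
29: 55553 = 29·1915 + 18
31: 55553 = 31·1792 + 1
37: 55553 = 37·1501 + 16
41: 55553 = 41·1354 + 39
43: 55553 = 43·1291 + 40
47: 55553 = 47·1181 + 46
53: 55553 = 53·1048 + 9
59: 55553 = 59·941 + 34
61: 55553 = 61·910 + 43
67: 55553 = 67·829 + 10
71: 55553 = 71·782 + 31
73: 55553 = 73·761

73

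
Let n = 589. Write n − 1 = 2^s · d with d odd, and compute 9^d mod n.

64

589 − 1 = 588 = 2^2 · 147, so d = 147.
9^1 ≡ 9 (mod 589)
9^2 ≡ 9^2 = 81 ≡ 81 (mod 589)
9^4 ≡ 81^2 = 6561 ≡ 82 (mod 589)
9^8 ≡ 82^2 = 6724 ≡ 245 (mod 589)
9^16 ≡ 245^2 = 60025 ≡ 536 (mod 589)
9^32 ≡ 536^2 = 287296 ≡ 453 (mod 589)
9^64 ≡ 453^2 = 205209 ≡ 237 (mod 589)
9^128 ≡ 237^2 = 56169 ≡ 214 (mod 589)
147 = 128 + 16 + 2 + 1 in binary powers of 2.
So 9^147 ≡ 214 · 536 · 81 · 9 ≡ 64 (mod 589).
Squaring chain: 64 → 562; never reaches −1, so base 9 is a Miller–Rabin witness that 589 is composite.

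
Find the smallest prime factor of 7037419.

7037419 is odd.
Digit sum 31, not divisible by 3.
Ends in 9: not divisible by 5.
7: 7037419 = 7·1005345 + 4
11: 7037419 = 11·639765 + 4
13: 7037419 = 13·541339 + 12
17: 7037419 = 17·413965 + 14
19: 7037419 = 19·370390 + 9
23: 7037419 = 23·305974 + 17
29: 7037419 = 29·242669 + 18
31: 7037419 = 31·227013 + 16
37: 7037419 = 37·190200 + 19
41: 7037419 = 41·171644 + 15
43: 7037419 = 43·163660 + 39
47: 7037419 = 47·149732 + 15
53: 7037419 = 53·132781 + 26
59: 7037419 = 59·119278 + 17
61: 7037419 = 61·115367 + 32
67: 7037419 = 67·105036 + 7
71: 7037419 = 71·99118 + 41
73: 7037419 = 73·96403

73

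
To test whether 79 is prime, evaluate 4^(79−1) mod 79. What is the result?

4^1 ≡ 4 (mod 79)
4^2 ≡ 4^2 = 16 ≡ 16 (mod 79)
4^4 ≡ 16^2 = 256 ≡ 19 (mod 79)
4^8 ≡ 19^2 = 361 ≡ 45 (mod 79)
4^16 ≡ 45^2 = 2025 ≡ 50 (mod 79)
4^32 ≡ 50^2 = 2500 ≡ 51 (mod 79)
4^64 ≡ 51^2 = 2601 ≡ 73 (mod 79)
78 = 64 + 8 + 4 + 2 in binary powers of 2.
So 4^78 ≡ 73 · 45 · 19 · 16 ≡ 1 (mod 79).
Since the result is 1, base 4 gives no evidence that 79 is composite.

1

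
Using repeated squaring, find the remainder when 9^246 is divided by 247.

9^1 ≡ 9 (mod 247)
9^2 ≡ 9^2 = 81 ≡ 81 (mod 247)
9^4 ≡ 81^2 = 6561 ≡ 139 (mod 247)
9^8 ≡ 139^2 = 19321 ≡ 55 (mod 247)
9^16 ≡ 55^2 = 3025 ≡ 61 (mod 247)
9^32 ≡ 61^2 = 3721 ≡ 16 (mod 247)
9^64 ≡ 16^2 = 256 ≡ 9 (mod 247)
9^128 ≡ 9^2 = 81 ≡ 81 (mod 247)
246 = 128 + 64 + 32 + 16 + 4 + 2 in binary powers of 2.
So 9^246 ≡ 81 · 9 · 16 · 61 · 139 · 81 ≡ 235 (mod 247).
Since 235 ≠ 1, base 9 is a Fermat witness: 247 is composite.

235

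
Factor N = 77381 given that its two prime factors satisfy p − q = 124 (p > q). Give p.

Since p = q + 124, we have 77381 = q(q + 124), so q² + 124q − 77381 = 0.
Discriminant: 124² + 4·77381 = 15376 + 309524 = 324900; √324900 = 570.
q = (−124 + 570)/2 = 223, and p = q + 124 = 347.
Check: 223 · 347 = 77381.

347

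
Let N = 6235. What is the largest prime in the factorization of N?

43

6235 = 5 · 1247
1247 = 29 · 43
43 is prime.
So 6235 = 5 · 29 · 43; the largest prime factor is 43.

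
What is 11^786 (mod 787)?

11^1 ≡ 11 (mod 787)
11^2 ≡ 11^2 = 121 ≡ 121 (mod 787)
11^4 ≡ 121^2 = 14641 ≡ 475 (mod 787)
11^8 ≡ 475^2 = 225625 ≡ 543 (mod 787)
11^16 ≡ 543^2 = 294849 ≡ 511 (mod 787)
11^32 ≡ 511^2 = 261121 ≡ 624 (mod 787)
11^64 ≡ 624^2 = 389376 ≡ 598 (mod 787)
11^128 ≡ 598^2 = 357604 ≡ 306 (mod 787)
11^256 ≡ 306^2 = 93636 ≡ 770 (mod 787)
11^512 ≡ 770^2 = 592900 ≡ 289 (mod 787)
786 = 512 + 256 + 16 + 2 in binary powers of 2.
So 11^786 ≡ 289 · 770 · 511 · 121 ≡ 1 (mod 787).
Since the result is 1, base 11 gives no evidence that 787 is composite.

1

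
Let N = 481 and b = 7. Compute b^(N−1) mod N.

7^1 ≡ 7 (mod 481)
7^2 ≡ 7^2 = 49 ≡ 49 (mod 481)
7^4 ≡ 49^2 = 2401 ≡ 477 (mod 481)
7^8 ≡ 477^2 = 227529 ≡ 16 (mod 481)
7^16 ≡ 16^2 = 256 ≡ 256 (mod 481)
7^32 ≡ 256^2 = 65536 ≡ 120 (mod 481)
7^64 ≡ 120^2 = 14400 ≡ 451 (mod 481)
7^128 ≡ 451^2 = 203401 ≡ 419 (mod 481)
7^256 ≡ 419^2 = 175561 ≡ 477 (mod 481)
480 = 256 + 128 + 64 + 32 in binary powers of 2.
So 7^480 ≡ 477 · 419 · 451 · 120 ≡ 417 (mod 481).
Since 417 ≠ 1, base 7 is a Fermat witness: 481 is composite.

417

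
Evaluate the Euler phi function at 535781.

501552

Factor: 535781 = 19 · 163 · 173.
φ(535781) = (19−1) · (163−1) · (173−1) = 18 · 162 · 172 = 501552.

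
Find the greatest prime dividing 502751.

97

502751 = 71 · 7081
7081 = 73 · 97
97 is prime.
So 502751 = 71 · 73 · 97; the largest prime factor is 97.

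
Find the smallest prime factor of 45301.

89

45301 is odd.
Digit sum 13, not divisible by 3.
Ends in 1: not divisible by 5.
7: 45301 = 7·6471 + 4
11: 45301 = 11·4118 + 3
13: 45301 = 13·3484 + 9
17: 45301 = 17·2664 + 13
19: 45301 = 19·2384 + 5
23: 45301 = 23·1969 + 14
29: 45301 = 29·1562 + 3
31: 45301 = 31·1461 + 10
37: 45301 = 37·1224 + 13
41: 45301 = 41·1104 + 37
43: 45301 = 43·1053 + 22
47: 45301 = 47·963 + 40
53: 45301 = 53·854 + 39
59: 45301 = 59·767 + 48
61: 45301 = 61·742 + 39
67: 45301 = 67·676 + 9
71: 45301 = 71·638 + 3
73: 45301 = 73·620 + 41
79: 45301 = 79·573 + 34
83: 45301 = 83·545 + 66
89: 45301 = 89·509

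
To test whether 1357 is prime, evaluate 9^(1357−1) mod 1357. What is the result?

9^1 ≡ 9 (mod 1357)
9^2 ≡ 9^2 = 81 ≡ 81 (mod 1357)
9^4 ≡ 81^2 = 6561 ≡ 1133 (mod 1357)
9^8 ≡ 1133^2 = 1283689 ≡ 1324 (mod 1357)
9^16 ≡ 1324^2 = 1752976 ≡ 1089 (mod 1357)
9^32 ≡ 1089^2 = 1185921 ≡ 1260 (mod 1357)
9^64 ≡ 1260^2 = 1587600 ≡ 1267 (mod 1357)
9^128 ≡ 1267^2 = 1605289 ≡ 1315 (mod 1357)
9^256 ≡ 1315^2 = 1729225 ≡ 407 (mod 1357)
9^512 ≡ 407^2 = 165649 ≡ 95 (mod 1357)
9^1024 ≡ 95^2 = 9025 ≡ 883 (mod 1357)
1356 = 1024 + 256 + 64 + 8 + 4 in binary powers of 2.
So 9^1356 ≡ 883 · 407 · 1267 · 1324 · 1133 ≡ 1051 (mod 1357).
Since 1051 ≠ 1, base 9 is a Fermat witness: 1357 is composite.

1051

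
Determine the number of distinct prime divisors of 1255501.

4

1255501 = 13^2 · 7429
7429 = 17 · 437
437 = 19 · 23
1255501 = 13^2 · 17 · 19 · 23, which has 4 distinct prime factors.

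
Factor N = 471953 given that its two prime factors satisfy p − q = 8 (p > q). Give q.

683

Since p = q + 8, we have 471953 = q(q + 8), so q² + 8q − 471953 = 0.
Discriminant: 8² + 4·471953 = 64 + 1887812 = 1887876; √1887876 = 1374.
q = (−8 + 1374)/2 = 683, and p = q + 8 = 691.
Check: 683 · 691 = 471953.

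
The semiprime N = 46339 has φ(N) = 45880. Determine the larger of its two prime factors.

311

φ(n) = (p−1)(q−1) = n − (p+q) + 1, so p + q = 46339 − 45880 + 1 = 460.
p and q are the roots of t² − 460t + 46339 = 0.
Discriminant: 460² − 4·46339 = 211600 − 185356 = 26244; √26244 = 162.
q = (460 − 162)/2 = 149, p = (460 + 162)/2 = 311.
Check: 149 · 311 = 46339.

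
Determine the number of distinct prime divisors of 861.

861 = 3 · 287
287 = 7 · 41
861 = 3 · 7 · 41, which has 3 distinct prime factors.

3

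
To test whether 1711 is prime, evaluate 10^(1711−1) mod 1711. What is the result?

10^1 ≡ 10 (mod 1711)
10^2 ≡ 10^2 = 100 ≡ 100 (mod 1711)
10^4 ≡ 100^2 = 10000 ≡ 1445 (mod 1711)
10^8 ≡ 1445^2 = 2088025 ≡ 605 (mod 1711)
10^16 ≡ 605^2 = 366025 ≡ 1582 (mod 1711)
10^32 ≡ 1582^2 = 2502724 ≡ 1242 (mod 1711)
10^64 ≡ 1242^2 = 1542564 ≡ 953 (mod 1711)
10^128 ≡ 953^2 = 908209 ≡ 1379 (mod 1711)
10^256 ≡ 1379^2 = 1901641 ≡ 720 (mod 1711)
10^512 ≡ 720^2 = 518400 ≡ 1678 (mod 1711)
10^1024 ≡ 1678^2 = 2815684 ≡ 1089 (mod 1711)
1710 = 1024 + 512 + 128 + 32 + 8 + 4 + 2 in binary powers of 2.
So 10^1710 ≡ 1089 · 1678 · 1379 · 1242 · 605 · 1445 · 100 ≡ 1115 (mod 1711).
Since 1115 ≠ 1, base 10 is a Fermat witness: 1711 is composite.

1115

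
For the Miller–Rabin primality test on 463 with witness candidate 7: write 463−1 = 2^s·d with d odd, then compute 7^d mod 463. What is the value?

463 − 1 = 462 = 2^1 · 231, so d = 231.
7^1 ≡ 7 (mod 463)
7^2 ≡ 7^2 = 49 ≡ 49 (mod 463)
7^4 ≡ 49^2 = 2401 ≡ 86 (mod 463)
7^8 ≡ 86^2 = 7396 ≡ 451 (mod 463)
7^16 ≡ 451^2 = 203401 ≡ 144 (mod 463)
7^32 ≡ 144^2 = 20736 ≡ 364 (mod 463)
7^64 ≡ 364^2 = 132496 ≡ 78 (mod 463)
7^128 ≡ 78^2 = 6084 ≡ 65 (mod 463)
231 = 128 + 64 + 32 + 4 + 2 + 1 in binary powers of 2.
So 7^231 ≡ 65 · 78 · 364 · 86 · 49 · 7 ≡ 462 (mod 463).
Since 7^d ≡ 462 (mod 463), base 7 does not prove 463 composite.

462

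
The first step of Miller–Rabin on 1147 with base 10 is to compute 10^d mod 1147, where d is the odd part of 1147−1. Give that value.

1000

1147 − 1 = 1146 = 2^1 · 573, so d = 573.
10^1 ≡ 10 (mod 1147)
10^2 ≡ 10^2 = 100 ≡ 100 (mod 1147)
10^4 ≡ 100^2 = 10000 ≡ 824 (mod 1147)
10^8 ≡ 824^2 = 678976 ≡ 1099 (mod 1147)
10^16 ≡ 1099^2 = 1207801 ≡ 10 (mod 1147)
10^32 ≡ 10^2 = 100 ≡ 100 (mod 1147)
10^64 ≡ 100^2 = 10000 ≡ 824 (mod 1147)
10^128 ≡ 824^2 = 678976 ≡ 1099 (mod 1147)
10^256 ≡ 1099^2 = 1207801 ≡ 10 (mod 1147)
10^512 ≡ 10^2 = 100 ≡ 100 (mod 1147)
573 = 512 + 32 + 16 + 8 + 4 + 1 in binary powers of 2.
So 10^573 ≡ 100 · 100 · 10 · 1099 · 824 · 10 ≡ 1000 (mod 1147).
Squaring chain: 1000; never reaches −1, so base 10 is a Miller–Rabin witness that 1147 is composite.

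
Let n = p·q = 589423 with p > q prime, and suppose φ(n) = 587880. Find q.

691

φ(n) = (p−1)(q−1) = n − (p+q) + 1, so p + q = 589423 − 587880 + 1 = 1544.
p and q are the roots of t² − 1544t + 589423 = 0.
Discriminant: 1544² − 4·589423 = 2383936 − 2357692 = 26244; √26244 = 162.
q = (1544 − 162)/2 = 691, p = (1544 + 162)/2 = 853.
Check: 691 · 853 = 589423.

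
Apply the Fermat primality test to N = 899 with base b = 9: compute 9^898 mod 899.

545

9^1 ≡ 9 (mod 899)
9^2 ≡ 9^2 = 81 ≡ 81 (mod 899)
9^4 ≡ 81^2 = 6561 ≡ 268 (mod 899)
9^8 ≡ 268^2 = 71824 ≡ 803 (mod 899)
9^16 ≡ 803^2 = 644809 ≡ 226 (mod 899)
9^32 ≡ 226^2 = 51076 ≡ 732 (mod 899)
9^64 ≡ 732^2 = 535824 ≡ 20 (mod 899)
9^128 ≡ 20^2 = 400 ≡ 400 (mod 899)
9^256 ≡ 400^2 = 160000 ≡ 877 (mod 899)
9^512 ≡ 877^2 = 769129 ≡ 484 (mod 899)
898 = 512 + 256 + 128 + 2 in binary powers of 2.
So 9^898 ≡ 484 · 877 · 400 · 81 ≡ 545 (mod 899).
Since 545 ≠ 1, base 9 is a Fermat witness: 899 is composite.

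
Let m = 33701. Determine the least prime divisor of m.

67

33701 is odd.
Digit sum 14, not divisible by 3.
Ends in 1: not divisible by 5.
7: 33701 = 7·4814 + 3
11: 33701 = 11·3063 + 8
13: 33701 = 13·2592 + 5
17: 33701 = 17·1982 + 7
19: 33701 = 19·1773 + 14
23: 33701 = 23·1465 + 6
29: 33701 = 29·1162 + 3
31: 33701 = 31·1087 + 4
37: 33701 = 37·910 + 31
41: 33701 = 41·821 + 40
43: 33701 = 43·783 + 32
47: 33701 = 47·717 + 2
53: 33701 = 53·635 + 46
59: 33701 = 59·571 + 12
61: 33701 = 61·552 + 29
67: 33701 = 67·503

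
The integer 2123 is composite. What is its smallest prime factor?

11

2123 is odd.
Digit sum 8, not divisible by 3.
Ends in 3: not divisible by 5.
7: 2123 = 7·303 + 2
11: 2123 = 11·193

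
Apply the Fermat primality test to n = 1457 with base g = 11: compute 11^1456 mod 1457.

392

11^1 ≡ 11 (mod 1457)
11^2 ≡ 11^2 = 121 ≡ 121 (mod 1457)
11^4 ≡ 121^2 = 14641 ≡ 71 (mod 1457)
11^8 ≡ 71^2 = 5041 ≡ 670 (mod 1457)
11^16 ≡ 670^2 = 448900 ≡ 144 (mod 1457)
11^32 ≡ 144^2 = 20736 ≡ 338 (mod 1457)
11^64 ≡ 338^2 = 114244 ≡ 598 (mod 1457)
11^128 ≡ 598^2 = 357604 ≡ 639 (mod 1457)
11^256 ≡ 639^2 = 408321 ≡ 361 (mod 1457)
11^512 ≡ 361^2 = 130321 ≡ 648 (mod 1457)
11^1024 ≡ 648^2 = 419904 ≡ 288 (mod 1457)
1456 = 1024 + 256 + 128 + 32 + 16 in binary powers of 2.
So 11^1456 ≡ 288 · 361 · 639 · 338 · 144 ≡ 392 (mod 1457).
Since 392 ≠ 1, base 11 is a Fermat witness: 1457 is composite.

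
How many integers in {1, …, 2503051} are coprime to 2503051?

2447328

Factor: 2503051 = 107 · 149 · 157.
φ(2503051) = (107−1) · (149−1) · (157−1) = 106 · 148 · 156 = 2447328.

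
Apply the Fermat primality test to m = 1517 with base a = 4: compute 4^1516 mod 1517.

4^1 ≡ 4 (mod 1517)
4^2 ≡ 4^2 = 16 ≡ 16 (mod 1517)
4^4 ≡ 16^2 = 256 ≡ 256 (mod 1517)
4^8 ≡ 256^2 = 65536 ≡ 305 (mod 1517)
4^16 ≡ 305^2 = 93025 ≡ 488 (mod 1517)
4^32 ≡ 488^2 = 238144 ≡ 1492 (mod 1517)
4^64 ≡ 1492^2 = 2226064 ≡ 625 (mod 1517)
4^128 ≡ 625^2 = 390625 ≡ 756 (mod 1517)
4^256 ≡ 756^2 = 571536 ≡ 1144 (mod 1517)
4^512 ≡ 1144^2 = 1308736 ≡ 1082 (mod 1517)
4^1024 ≡ 1082^2 = 1170724 ≡ 1117 (mod 1517)
1516 = 1024 + 256 + 128 + 64 + 32 + 8 + 4 in binary powers of 2.
So 4^1516 ≡ 1117 · 1144 · 756 · 625 · 1492 · 305 · 256 ≡ 1144 (mod 1517).
Since 1144 ≠ 1, base 4 is a Fermat witness: 1517 is composite.

1144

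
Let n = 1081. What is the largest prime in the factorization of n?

1081 = 23 · 47
47 is prime.
So 1081 = 23 · 47; the largest prime factor is 47.

47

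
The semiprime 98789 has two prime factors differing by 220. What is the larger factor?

443

Since p = q + 220, we have 98789 = q(q + 220), so q² + 220q − 98789 = 0.
Discriminant: 220² + 4·98789 = 48400 + 395156 = 443556; √443556 = 666.
q = (−220 + 666)/2 = 223, and p = q + 220 = 443.
Check: 223 · 443 = 98789.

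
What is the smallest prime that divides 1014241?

1014241 is odd.
Digit sum 13, not divisible by 3.
Ends in 1: not divisible by 5.
7: 1014241 = 7·144891 + 4
11: 1014241 = 11·92203 + 8
13: 1014241 = 13·78018 + 7
17: 1014241 = 17·59661 + 4
19: 1014241 = 19·53381 + 2
23: 1014241 = 23·44097 + 10
29: 1014241 = 29·34973 + 24
31: 1014241 = 31·32717 + 14
37: 1014241 = 37·27411 + 34
41: 1014241 = 41·24737 + 24
43: 1014241 = 43·23587

43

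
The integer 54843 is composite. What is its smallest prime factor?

54843 is odd.
Digit sum 24, divisible by 3.

3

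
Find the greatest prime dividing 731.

43

731 = 17 · 43
43 is prime.
So 731 = 17 · 43; the largest prime factor is 43.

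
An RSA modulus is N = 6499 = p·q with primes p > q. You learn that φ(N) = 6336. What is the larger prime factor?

φ(n) = (p−1)(q−1) = n − (p+q) + 1, so p + q = 6499 − 6336 + 1 = 164.
p and q are the roots of t² − 164t + 6499 = 0.
Discriminant: 164² − 4·6499 = 26896 − 25996 = 900; √900 = 30.
q = (164 − 30)/2 = 67, p = (164 + 30)/2 = 97.
Check: 67 · 97 = 6499.

97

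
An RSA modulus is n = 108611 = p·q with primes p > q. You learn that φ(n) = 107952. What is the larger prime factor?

347

φ(n) = (p−1)(q−1) = n − (p+q) + 1, so p + q = 108611 − 107952 + 1 = 660.
p and q are the roots of t² − 660t + 108611 = 0.
Discriminant: 660² − 4·108611 = 435600 − 434444 = 1156; √1156 = 34.
q = (660 − 34)/2 = 313, p = (660 + 34)/2 = 347.
Check: 313 · 347 = 108611.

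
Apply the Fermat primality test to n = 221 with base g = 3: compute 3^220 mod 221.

55

3^1 ≡ 3 (mod 221)
3^2 ≡ 3^2 = 9 ≡ 9 (mod 221)
3^4 ≡ 9^2 = 81 ≡ 81 (mod 221)
3^8 ≡ 81^2 = 6561 ≡ 152 (mod 221)
3^16 ≡ 152^2 = 23104 ≡ 120 (mod 221)
3^32 ≡ 120^2 = 14400 ≡ 35 (mod 221)
3^64 ≡ 35^2 = 1225 ≡ 120 (mod 221)
3^128 ≡ 120^2 = 14400 ≡ 35 (mod 221)
220 = 128 + 64 + 16 + 8 + 4 in binary powers of 2.
So 3^220 ≡ 35 · 120 · 120 · 152 · 81 ≡ 55 (mod 221).
Since 55 ≠ 1, base 3 is a Fermat witness: 221 is composite.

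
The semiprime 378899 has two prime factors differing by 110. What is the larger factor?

Since p = q + 110, we have 378899 = q(q + 110), so q² + 110q − 378899 = 0.
Discriminant: 110² + 4·378899 = 12100 + 1515596 = 1527696; √1527696 = 1236.
q = (−110 + 1236)/2 = 563, and p = q + 110 = 673.
Check: 563 · 673 = 378899.

673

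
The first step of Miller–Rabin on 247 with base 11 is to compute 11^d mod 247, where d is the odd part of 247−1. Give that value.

247 − 1 = 246 = 2^1 · 123, so d = 123.
11^1 ≡ 11 (mod 247)
11^2 ≡ 11^2 = 121 ≡ 121 (mod 247)
11^4 ≡ 121^2 = 14641 ≡ 68 (mod 247)
11^8 ≡ 68^2 = 4624 ≡ 178 (mod 247)
11^16 ≡ 178^2 = 31684 ≡ 68 (mod 247)
11^32 ≡ 68^2 = 4624 ≡ 178 (mod 247)
11^64 ≡ 178^2 = 31684 ≡ 68 (mod 247)
123 = 64 + 32 + 16 + 8 + 2 + 1 in binary powers of 2.
So 11^123 ≡ 68 · 178 · 68 · 178 · 121 · 11 ≡ 96 (mod 247).
Squaring chain: 96; never reaches −1, so base 11 is a Miller–Rabin witness that 247 is composite.

96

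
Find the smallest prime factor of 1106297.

31

1106297 is odd.
Digit sum 26, not divisible by 3.
Ends in 7: not divisible by 5.
7: 1106297 = 7·158042 + 3
11: 1106297 = 11·100572 + 5
13: 1106297 = 13·85099 + 10
17: 1106297 = 17·65076 + 5
19: 1106297 = 19·58226 + 3
23: 1106297 = 23·48099 + 20
29: 1106297 = 29·38148 + 5
31: 1106297 = 31·35687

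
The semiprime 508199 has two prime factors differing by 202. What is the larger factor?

Since p = q + 202, we have 508199 = q(q + 202), so q² + 202q − 508199 = 0.
Discriminant: 202² + 4·508199 = 40804 + 2032796 = 2073600; √2073600 = 1440.
q = (−202 + 1440)/2 = 619, and p = q + 202 = 821.
Check: 619 · 821 = 508199.

821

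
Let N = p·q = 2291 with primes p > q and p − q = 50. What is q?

29

Since p = q + 50, we have 2291 = q(q + 50), so q² + 50q − 2291 = 0.
Discriminant: 50² + 4·2291 = 2500 + 9164 = 11664; √11664 = 108.
q = (−50 + 108)/2 = 29, and p = q + 50 = 79.
Check: 29 · 79 = 2291.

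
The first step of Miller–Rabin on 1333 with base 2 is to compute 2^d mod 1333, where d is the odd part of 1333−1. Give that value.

1333 − 1 = 1332 = 2^2 · 333, so d = 333.
2^1 ≡ 2 (mod 1333)
2^2 ≡ 2^2 = 4 ≡ 4 (mod 1333)
2^4 ≡ 4^2 = 16 ≡ 16 (mod 1333)
2^8 ≡ 16^2 = 256 ≡ 256 (mod 1333)
2^16 ≡ 256^2 = 65536 ≡ 219 (mod 1333)
2^32 ≡ 219^2 = 47961 ≡ 1306 (mod 1333)
2^64 ≡ 1306^2 = 1705636 ≡ 729 (mod 1333)
2^128 ≡ 729^2 = 531441 ≡ 907 (mod 1333)
2^256 ≡ 907^2 = 822649 ≡ 188 (mod 1333)
333 = 256 + 64 + 8 + 4 + 1 in binary powers of 2.
So 2^333 ≡ 188 · 729 · 256 · 16 · 2 ≡ 70 (mod 1333).
Squaring chain: 70 → 901; never reaches −1, so base 2 is a Miller–Rabin witness that 1333 is composite.

70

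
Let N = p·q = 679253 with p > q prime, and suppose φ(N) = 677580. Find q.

691

φ(n) = (p−1)(q−1) = n − (p+q) + 1, so p + q = 679253 − 677580 + 1 = 1674.
p and q are the roots of t² − 1674t + 679253 = 0.
Discriminant: 1674² − 4·679253 = 2802276 − 2717012 = 85264; √85264 = 292.
q = (1674 − 292)/2 = 691, p = (1674 + 292)/2 = 983.
Check: 691 · 983 = 679253.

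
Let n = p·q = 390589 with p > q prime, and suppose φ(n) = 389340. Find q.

φ(n) = (p−1)(q−1) = n − (p+q) + 1, so p + q = 390589 − 389340 + 1 = 1250.
p and q are the roots of t² − 1250t + 390589 = 0.
Discriminant: 1250² − 4·390589 = 1562500 − 1562356 = 144; √144 = 12.
q = (1250 − 12)/2 = 619, p = (1250 + 12)/2 = 631.
Check: 619 · 631 = 390589.

619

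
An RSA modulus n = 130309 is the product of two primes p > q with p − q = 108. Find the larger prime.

419

Since p = q + 108, we have 130309 = q(q + 108), so q² + 108q − 130309 = 0.
Discriminant: 108² + 4·130309 = 11664 + 521236 = 532900; √532900 = 730.
q = (−108 + 730)/2 = 311, and p = q + 108 = 419.
Check: 311 · 419 = 130309.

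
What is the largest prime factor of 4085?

43

4085 = 5 · 817
817 = 19 · 43
43 is prime.
So 4085 = 5 · 19 · 43; the largest prime factor is 43.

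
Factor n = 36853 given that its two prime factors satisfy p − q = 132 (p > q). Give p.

Since p = q + 132, we have 36853 = q(q + 132), so q² + 132q − 36853 = 0.
Discriminant: 132² + 4·36853 = 17424 + 147412 = 164836; √164836 = 406.
q = (−132 + 406)/2 = 137, and p = q + 132 = 269.
Check: 137 · 269 = 36853.

269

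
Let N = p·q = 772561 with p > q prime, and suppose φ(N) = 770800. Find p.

φ(n) = (p−1)(q−1) = n − (p+q) + 1, so p + q = 772561 − 770800 + 1 = 1762.
p and q are the roots of t² − 1762t + 772561 = 0.
Discriminant: 1762² − 4·772561 = 3104644 − 3090244 = 14400; √14400 = 120.
q = (1762 − 120)/2 = 821, p = (1762 + 120)/2 = 941.
Check: 821 · 941 = 772561.

941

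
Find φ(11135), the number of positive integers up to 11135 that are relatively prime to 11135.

Factor: 11135 = 5 · 17 · 131.
φ(11135) = (5−1) · (17−1) · (131−1) = 4 · 16 · 130 = 8320.

8320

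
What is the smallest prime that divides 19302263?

59

19302263 is odd.
Digit sum 26, not divisible by 3.
Ends in 3: not divisible by 5.
7: 19302263 = 7·2757466 + 1
11: 19302263 = 11·1754751 + 2
13: 19302263 = 13·1484789 + 6
17: 19302263 = 17·1135427 + 4
19: 19302263 = 19·1015908 + 11
23: 19302263 = 23·839228 + 19
29: 19302263 = 29·665595 + 8
31: 19302263 = 31·622653 + 20
37: 19302263 = 37·521682 + 29
41: 19302263 = 41·470786 + 37
43: 19302263 = 43·448889 + 36
47: 19302263 = 47·410686 + 21
53: 19302263 = 53·364193 + 34
59: 19302263 = 59·327157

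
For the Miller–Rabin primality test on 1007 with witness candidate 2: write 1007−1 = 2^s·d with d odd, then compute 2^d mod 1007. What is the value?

1007 − 1 = 1006 = 2^1 · 503, so d = 503.
2^1 ≡ 2 (mod 1007)
2^2 ≡ 2^2 = 4 ≡ 4 (mod 1007)
2^4 ≡ 4^2 = 16 ≡ 16 (mod 1007)
2^8 ≡ 16^2 = 256 ≡ 256 (mod 1007)
2^16 ≡ 256^2 = 65536 ≡ 81 (mod 1007)
2^32 ≡ 81^2 = 6561 ≡ 519 (mod 1007)
2^64 ≡ 519^2 = 269361 ≡ 492 (mod 1007)
2^128 ≡ 492^2 = 242064 ≡ 384 (mod 1007)
2^256 ≡ 384^2 = 147456 ≡ 434 (mod 1007)
503 = 256 + 128 + 64 + 32 + 16 + 4 + 2 + 1 in binary powers of 2.
So 2^503 ≡ 434 · 384 · 492 · 519 · 81 · 16 · 4 · 2 ≡ 124 (mod 1007).
Squaring chain: 124; never reaches −1, so base 2 is a Miller–Rabin witness that 1007 is composite.

124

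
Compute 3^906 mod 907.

1

3^1 ≡ 3 (mod 907)
3^2 ≡ 3^2 = 9 ≡ 9 (mod 907)
3^4 ≡ 9^2 = 81 ≡ 81 (mod 907)
3^8 ≡ 81^2 = 6561 ≡ 212 (mod 907)
3^16 ≡ 212^2 = 44944 ≡ 501 (mod 907)
3^32 ≡ 501^2 = 251001 ≡ 669 (mod 907)
3^64 ≡ 669^2 = 447561 ≡ 410 (mod 907)
3^128 ≡ 410^2 = 168100 ≡ 305 (mod 907)
3^256 ≡ 305^2 = 93025 ≡ 511 (mod 907)
3^512 ≡ 511^2 = 261121 ≡ 812 (mod 907)
906 = 512 + 256 + 128 + 8 + 2 in binary powers of 2.
So 3^906 ≡ 812 · 511 · 305 · 212 · 9 ≡ 1 (mod 907).
Since the result is 1, base 3 gives no evidence that 907 is composite.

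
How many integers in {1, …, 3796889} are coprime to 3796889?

3720960

Factor: 3796889 = 103 · 191 · 193.
φ(3796889) = (103−1) · (191−1) · (193−1) = 102 · 190 · 192 = 3720960.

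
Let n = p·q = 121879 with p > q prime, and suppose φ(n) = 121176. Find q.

307

φ(n) = (p−1)(q−1) = n − (p+q) + 1, so p + q = 121879 − 121176 + 1 = 704.
p and q are the roots of t² − 704t + 121879 = 0.
Discriminant: 704² − 4·121879 = 495616 − 487516 = 8100; √8100 = 90.
q = (704 − 90)/2 = 307, p = (704 + 90)/2 = 397.
Check: 307 · 397 = 121879.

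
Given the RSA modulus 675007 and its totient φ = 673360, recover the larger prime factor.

887

φ(n) = (p−1)(q−1) = n − (p+q) + 1, so p + q = 675007 − 673360 + 1 = 1648.
p and q are the roots of t² − 1648t + 675007 = 0.
Discriminant: 1648² − 4·675007 = 2715904 − 2700028 = 15876; √15876 = 126.
q = (1648 − 126)/2 = 761, p = (1648 + 126)/2 = 887.
Check: 761 · 887 = 675007.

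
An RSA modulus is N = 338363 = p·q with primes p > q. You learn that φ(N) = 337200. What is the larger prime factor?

φ(n) = (p−1)(q−1) = n − (p+q) + 1, so p + q = 338363 − 337200 + 1 = 1164.
p and q are the roots of t² − 1164t + 338363 = 0.
Discriminant: 1164² − 4·338363 = 1354896 − 1353452 = 1444; √1444 = 38.
q = (1164 − 38)/2 = 563, p = (1164 + 38)/2 = 601.
Check: 563 · 601 = 338363.

601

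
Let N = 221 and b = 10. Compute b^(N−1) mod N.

10^1 ≡ 10 (mod 221)
10^2 ≡ 10^2 = 100 ≡ 100 (mod 221)
10^4 ≡ 100^2 = 10000 ≡ 55 (mod 221)
10^8 ≡ 55^2 = 3025 ≡ 152 (mod 221)
10^16 ≡ 152^2 = 23104 ≡ 120 (mod 221)
10^32 ≡ 120^2 = 14400 ≡ 35 (mod 221)
10^64 ≡ 35^2 = 1225 ≡ 120 (mod 221)
10^128 ≡ 120^2 = 14400 ≡ 35 (mod 221)
220 = 128 + 64 + 16 + 8 + 4 in binary powers of 2.
So 10^220 ≡ 35 · 120 · 120 · 152 · 55 ≡ 81 (mod 221).
Since 81 ≠ 1, base 10 is a Fermat witness: 221 is composite.

81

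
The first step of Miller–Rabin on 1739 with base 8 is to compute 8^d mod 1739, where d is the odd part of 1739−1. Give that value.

726

1739 − 1 = 1738 = 2^1 · 869, so d = 869.
8^1 ≡ 8 (mod 1739)
8^2 ≡ 8^2 = 64 ≡ 64 (mod 1739)
8^4 ≡ 64^2 = 4096 ≡ 618 (mod 1739)
8^8 ≡ 618^2 = 381924 ≡ 1083 (mod 1739)
8^16 ≡ 1083^2 = 1172889 ≡ 803 (mod 1739)
8^32 ≡ 803^2 = 644809 ≡ 1379 (mod 1739)
8^64 ≡ 1379^2 = 1901641 ≡ 914 (mod 1739)
8^128 ≡ 914^2 = 835396 ≡ 676 (mod 1739)
8^256 ≡ 676^2 = 456976 ≡ 1358 (mod 1739)
8^512 ≡ 1358^2 = 1844164 ≡ 824 (mod 1739)
869 = 512 + 256 + 64 + 32 + 4 + 1 in binary powers of 2.
So 8^869 ≡ 824 · 1358 · 914 · 1379 · 618 · 8 ≡ 726 (mod 1739).
Squaring chain: 726; never reaches −1, so base 8 is a Miller–Rabin witness that 1739 is composite.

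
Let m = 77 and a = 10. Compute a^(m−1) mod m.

10^1 ≡ 10 (mod 77)
10^2 ≡ 10^2 = 100 ≡ 23 (mod 77)
10^4 ≡ 23^2 = 529 ≡ 67 (mod 77)
10^8 ≡ 67^2 = 4489 ≡ 23 (mod 77)
10^16 ≡ 23^2 = 529 ≡ 67 (mod 77)
10^32 ≡ 67^2 = 4489 ≡ 23 (mod 77)
10^64 ≡ 23^2 = 529 ≡ 67 (mod 77)
76 = 64 + 8 + 4 in binary powers of 2.
So 10^76 ≡ 67 · 23 · 67 ≡ 67 (mod 77).
Since 67 ≠ 1, base 10 is a Fermat witness: 77 is composite.

67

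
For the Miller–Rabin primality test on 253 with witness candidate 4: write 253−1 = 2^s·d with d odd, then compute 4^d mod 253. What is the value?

9

253 − 1 = 252 = 2^2 · 63, so d = 63.
4^1 ≡ 4 (mod 253)
4^2 ≡ 4^2 = 16 ≡ 16 (mod 253)
4^4 ≡ 16^2 = 256 ≡ 3 (mod 253)
4^8 ≡ 3^2 = 9 ≡ 9 (mod 253)
4^16 ≡ 9^2 = 81 ≡ 81 (mod 253)
4^32 ≡ 81^2 = 6561 ≡ 236 (mod 253)
63 = 32 + 16 + 8 + 4 + 2 + 1 in binary powers of 2.
So 4^63 ≡ 236 · 81 · 9 · 3 · 16 · 4 ≡ 9 (mod 253).
Squaring chain: 9 → 81; never reaches −1, so base 4 is a Miller–Rabin witness that 253 is composite.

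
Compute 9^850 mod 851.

752

9^1 ≡ 9 (mod 851)
9^2 ≡ 9^2 = 81 ≡ 81 (mod 851)
9^4 ≡ 81^2 = 6561 ≡ 604 (mod 851)
9^8 ≡ 604^2 = 364816 ≡ 588 (mod 851)
9^16 ≡ 588^2 = 345744 ≡ 238 (mod 851)
9^32 ≡ 238^2 = 56644 ≡ 478 (mod 851)
9^64 ≡ 478^2 = 228484 ≡ 416 (mod 851)
9^128 ≡ 416^2 = 173056 ≡ 303 (mod 851)
9^256 ≡ 303^2 = 91809 ≡ 752 (mod 851)
9^512 ≡ 752^2 = 565504 ≡ 440 (mod 851)
850 = 512 + 256 + 64 + 16 + 2 in binary powers of 2.
So 9^850 ≡ 440 · 752 · 416 · 238 · 81 ≡ 752 (mod 851).
Since 752 ≠ 1, base 9 is a Fermat witness: 851 is composite.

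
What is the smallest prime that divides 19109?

97

19109 is odd.
Digit sum 20, not divisible by 3.
Ends in 9: not divisible by 5.
7: 19109 = 7·2729 + 6
11: 19109 = 11·1737 + 2
13: 19109 = 13·1469 + 12
17: 19109 = 17·1124 + 1
19: 19109 = 19·1005 + 14
23: 19109 = 23·830 + 19
29: 19109 = 29·658 + 27
31: 19109 = 31·616 + 13
37: 19109 = 37·516 + 17
41: 19109 = 41·466 + 3
43: 19109 = 43·444 + 17
47: 19109 = 47·406 + 27
53: 19109 = 53·360 + 29
59: 19109 = 59·323 + 52
61: 19109 = 61·313 + 16
67: 19109 = 67·285 + 14
71: 19109 = 71·269 + 10
73: 19109 = 73·261 + 56
79: 19109 = 79·241 + 70
83: 19109 = 83·230 + 19
89: 19109 = 89·214 + 63
97: 19109 = 97·197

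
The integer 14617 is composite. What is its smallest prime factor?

47

14617 is odd.
Digit sum 19, not divisible by 3.
Ends in 7: not divisible by 5.
7: 14617 = 7·2088 + 1
11: 14617 = 11·1328 + 9
13: 14617 = 13·1124 + 5
17: 14617 = 17·859 + 14
19: 14617 = 19·769 + 6
23: 14617 = 23·635 + 12
29: 14617 = 29·504 + 1
31: 14617 = 31·471 + 16
37: 14617 = 37·395 + 2
41: 14617 = 41·356 + 21
43: 14617 = 43·339 + 40
47: 14617 = 47·311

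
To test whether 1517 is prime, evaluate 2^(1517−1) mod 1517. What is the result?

2^1 ≡ 2 (mod 1517)
2^2 ≡ 2^2 = 4 ≡ 4 (mod 1517)
2^4 ≡ 4^2 = 16 ≡ 16 (mod 1517)
2^8 ≡ 16^2 = 256 ≡ 256 (mod 1517)
2^16 ≡ 256^2 = 65536 ≡ 305 (mod 1517)
2^32 ≡ 305^2 = 93025 ≡ 488 (mod 1517)
2^64 ≡ 488^2 = 238144 ≡ 1492 (mod 1517)
2^128 ≡ 1492^2 = 2226064 ≡ 625 (mod 1517)
2^256 ≡ 625^2 = 390625 ≡ 756 (mod 1517)
2^512 ≡ 756^2 = 571536 ≡ 1144 (mod 1517)
2^1024 ≡ 1144^2 = 1308736 ≡ 1082 (mod 1517)
1516 = 1024 + 256 + 128 + 64 + 32 + 8 + 4 in binary powers of 2.
So 2^1516 ≡ 1082 · 756 · 625 · 1492 · 488 · 256 · 16 ≡ 756 (mod 1517).
Since 756 ≠ 1, base 2 is a Fermat witness: 1517 is composite.

756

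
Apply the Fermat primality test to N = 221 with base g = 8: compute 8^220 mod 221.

118

8^1 ≡ 8 (mod 221)
8^2 ≡ 8^2 = 64 ≡ 64 (mod 221)
8^4 ≡ 64^2 = 4096 ≡ 118 (mod 221)
8^8 ≡ 118^2 = 13924 ≡ 1 (mod 221)
8^16 ≡ 1^2 = 1 ≡ 1 (mod 221)
8^32 ≡ 1^2 = 1 ≡ 1 (mod 221)
8^64 ≡ 1^2 = 1 ≡ 1 (mod 221)
8^128 ≡ 1^2 = 1 ≡ 1 (mod 221)
220 = 128 + 64 + 16 + 8 + 4 in binary powers of 2.
So 8^220 ≡ 1 · 1 · 1 · 1 · 118 ≡ 118 (mod 221).
Since 118 ≠ 1, base 8 is a Fermat witness: 221 is composite.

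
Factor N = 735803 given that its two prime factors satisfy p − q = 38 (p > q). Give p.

Since p = q + 38, we have 735803 = q(q + 38), so q² + 38q − 735803 = 0.
Discriminant: 38² + 4·735803 = 1444 + 2943212 = 2944656; √2944656 = 1716.
q = (−38 + 1716)/2 = 839, and p = q + 38 = 877.
Check: 839 · 877 = 735803.

877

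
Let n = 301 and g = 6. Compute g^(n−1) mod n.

1

6^1 ≡ 6 (mod 301)
6^2 ≡ 6^2 = 36 ≡ 36 (mod 301)
6^4 ≡ 36^2 = 1296 ≡ 92 (mod 301)
6^8 ≡ 92^2 = 8464 ≡ 36 (mod 301)
6^16 ≡ 36^2 = 1296 ≡ 92 (mod 301)
6^32 ≡ 92^2 = 8464 ≡ 36 (mod 301)
6^64 ≡ 36^2 = 1296 ≡ 92 (mod 301)
6^128 ≡ 92^2 = 8464 ≡ 36 (mod 301)
6^256 ≡ 36^2 = 1296 ≡ 92 (mod 301)
300 = 256 + 32 + 8 + 4 in binary powers of 2.
So 6^300 ≡ 92 · 36 · 36 · 92 ≡ 1 (mod 301).
Since the result is 1, base 6 gives no evidence that 301 is composite.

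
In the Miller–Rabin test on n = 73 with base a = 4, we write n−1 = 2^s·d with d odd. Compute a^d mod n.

1

73 − 1 = 72 = 2^3 · 9, so d = 9.
4^1 ≡ 4 (mod 73)
4^2 ≡ 4^2 = 16 ≡ 16 (mod 73)
4^4 ≡ 16^2 = 256 ≡ 37 (mod 73)
4^8 ≡ 37^2 = 1369 ≡ 55 (mod 73)
9 = 8 + 1 in binary powers of 2.
So 4^9 ≡ 55 · 4 ≡ 1 (mod 73).
Since 4^d ≡ 1 (mod 73), base 4 does not prove 73 composite.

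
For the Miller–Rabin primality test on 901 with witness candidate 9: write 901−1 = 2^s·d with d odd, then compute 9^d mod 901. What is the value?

901 − 1 = 900 = 2^2 · 225, so d = 225.
9^1 ≡ 9 (mod 901)
9^2 ≡ 9^2 = 81 ≡ 81 (mod 901)
9^4 ≡ 81^2 = 6561 ≡ 254 (mod 901)
9^8 ≡ 254^2 = 64516 ≡ 545 (mod 901)
9^16 ≡ 545^2 = 297025 ≡ 596 (mod 901)
9^32 ≡ 596^2 = 355216 ≡ 222 (mod 901)
9^64 ≡ 222^2 = 49284 ≡ 630 (mod 901)
9^128 ≡ 630^2 = 396900 ≡ 460 (mod 901)
225 = 128 + 64 + 32 + 1 in binary powers of 2.
So 9^225 ≡ 460 · 630 · 222 · 9 ≡ 859 (mod 901).
Squaring chain: 859 → 863; never reaches −1, so base 9 is a Miller–Rabin witness that 901 is composite.

859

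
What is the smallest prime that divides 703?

703 is odd.
Digit sum 10, not divisible by 3.
Ends in 3: not divisible by 5.
7: 703 = 7·100 + 3
11: 703 = 11·63 + 10
13: 703 = 13·54 + 1
17: 703 = 17·41 + 6
19: 703 = 19·37

19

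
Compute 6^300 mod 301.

1

6^1 ≡ 6 (mod 301)
6^2 ≡ 6^2 = 36 ≡ 36 (mod 301)
6^4 ≡ 36^2 = 1296 ≡ 92 (mod 301)
6^8 ≡ 92^2 = 8464 ≡ 36 (mod 301)
6^16 ≡ 36^2 = 1296 ≡ 92 (mod 301)
6^32 ≡ 92^2 = 8464 ≡ 36 (mod 301)
6^64 ≡ 36^2 = 1296 ≡ 92 (mod 301)
6^128 ≡ 92^2 = 8464 ≡ 36 (mod 301)
6^256 ≡ 36^2 = 1296 ≡ 92 (mod 301)
300 = 256 + 32 + 8 + 4 in binary powers of 2.
So 6^300 ≡ 92 · 36 · 36 · 92 ≡ 1 (mod 301).
Since the result is 1, base 6 gives no evidence that 301 is composite.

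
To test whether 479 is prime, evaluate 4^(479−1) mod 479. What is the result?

1

4^1 ≡ 4 (mod 479)
4^2 ≡ 4^2 = 16 ≡ 16 (mod 479)
4^4 ≡ 16^2 = 256 ≡ 256 (mod 479)
4^8 ≡ 256^2 = 65536 ≡ 392 (mod 479)
4^16 ≡ 392^2 = 153664 ≡ 384 (mod 479)
4^32 ≡ 384^2 = 147456 ≡ 403 (mod 479)
4^64 ≡ 403^2 = 162409 ≡ 28 (mod 479)
4^128 ≡ 28^2 = 784 ≡ 305 (mod 479)
4^256 ≡ 305^2 = 93025 ≡ 99 (mod 479)
478 = 256 + 128 + 64 + 16 + 8 + 4 + 2 in binary powers of 2.
So 4^478 ≡ 99 · 305 · 28 · 384 · 392 · 256 · 16 ≡ 1 (mod 479).
Since the result is 1, base 4 gives no evidence that 479 is composite.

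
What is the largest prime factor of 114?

114 = 2 · 57
57 = 3 · 19
19 is prime.
So 114 = 2 · 3 · 19; the largest prime factor is 19.

19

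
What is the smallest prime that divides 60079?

73

60079 is odd.
Digit sum 22, not divisible by 3.
Ends in 9: not divisible by 5.
7: 60079 = 7·8582 + 5
11: 60079 = 11·5461 + 8
13: 60079 = 13·4621 + 6
17: 60079 = 17·3534 + 1
19: 60079 = 19·3162 + 1
23: 60079 = 23·2612 + 3
29: 60079 = 29·2071 + 20
31: 60079 = 31·1938 + 1
37: 60079 = 37·1623 + 28
41: 60079 = 41·1465 + 14
43: 60079 = 43·1397 + 8
47: 60079 = 47·1278 + 13
53: 60079 = 53·1133 + 30
59: 60079 = 59·1018 + 17
61: 60079 = 61·984 + 55
67: 60079 = 67·896 + 47
71: 60079 = 71·846 + 13
73: 60079 = 73·823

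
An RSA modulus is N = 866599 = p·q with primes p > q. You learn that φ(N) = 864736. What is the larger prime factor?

977

φ(n) = (p−1)(q−1) = n − (p+q) + 1, so p + q = 866599 − 864736 + 1 = 1864.
p and q are the roots of t² − 1864t + 866599 = 0.
Discriminant: 1864² − 4·866599 = 3474496 − 3466396 = 8100; √8100 = 90.
q = (1864 − 90)/2 = 887, p = (1864 + 90)/2 = 977.
Check: 887 · 977 = 866599.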